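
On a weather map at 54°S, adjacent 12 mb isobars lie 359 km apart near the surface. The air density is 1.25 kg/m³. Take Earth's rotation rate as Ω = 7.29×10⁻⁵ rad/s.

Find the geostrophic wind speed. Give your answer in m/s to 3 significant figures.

22.7 m/s

Coriolis parameter at 54°S:
f = 2Ω sin φ = 2 × 7.29×10⁻⁵ × sin 54° = 1.18×10⁻⁴ s⁻¹
Pressure gradient: |∂P/∂n| = 1200 Pa / 359000 m = 3.34×10⁻³ Pa/m
Geostrophic balance (pressure-gradient force = Coriolis force):
V_g = (1/(fρ)) |∂P/∂n| = 3.34×10⁻³ / (1.18×10⁻⁴ × 1.25) = 22.7 m/s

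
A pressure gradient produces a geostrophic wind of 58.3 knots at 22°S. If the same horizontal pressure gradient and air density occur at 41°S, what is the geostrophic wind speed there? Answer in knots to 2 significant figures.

With the same pressure gradient and density, V_g ∝ 1/f ∝ 1/sin φ.
V₂ = V₁ · sin φ₁ / sin φ₂ = 58.3 × sin 22° / sin 41°
V₂ = 58.3 × 0.3746/0.6561 = 33 knots

33 knots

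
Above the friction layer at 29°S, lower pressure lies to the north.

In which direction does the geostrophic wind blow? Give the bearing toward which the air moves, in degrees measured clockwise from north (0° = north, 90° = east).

270°

The pressure-gradient force points toward the north (bearing 000°).
Geostrophic balance: in the Southern Hemisphere the Coriolis force deflects motion to the left, so the geostrophic wind blows 90° to the left of the pressure-gradient force (low pressure on the right).
Rotating 000° by 90° counterclockwise gives 270° — the wind blows toward the west.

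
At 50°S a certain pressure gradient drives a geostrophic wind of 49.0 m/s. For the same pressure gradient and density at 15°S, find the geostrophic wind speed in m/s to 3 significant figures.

145 m/s

With the same pressure gradient and density, V_g ∝ 1/f ∝ 1/sin φ.
V₂ = V₁ · sin φ₁ / sin φ₂ = 49.0 × sin 50° / sin 15°
V₂ = 49.0 × 0.7660/0.2588 = 145 m/s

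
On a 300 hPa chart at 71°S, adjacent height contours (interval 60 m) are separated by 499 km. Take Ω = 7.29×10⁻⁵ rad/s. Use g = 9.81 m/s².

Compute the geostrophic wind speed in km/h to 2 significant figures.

Coriolis parameter at 71°S:
f = 2Ω sin φ = 2 × 7.29×10⁻⁵ × sin 71° = 1.38×10⁻⁴ s⁻¹
Height gradient: |∂Z/∂n| = 60 m / 499000 m = 1.20×10⁻⁴
On a pressure surface, geostrophic balance gives V_g = (g/f)|∂Z/∂n|:
V_g = 9.81 × 1.20×10⁻⁴ / 1.38×10⁻⁴ = 8.56 m/s
Converting: 8.56 m/s × 3.6 = 31 km/h

31 km/h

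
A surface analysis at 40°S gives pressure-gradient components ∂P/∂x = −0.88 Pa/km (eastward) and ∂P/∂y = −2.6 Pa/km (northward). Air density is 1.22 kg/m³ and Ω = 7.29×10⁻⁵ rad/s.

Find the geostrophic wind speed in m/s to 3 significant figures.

Coriolis parameter at 40°S:
f = 2Ω sin φ = 2 × 7.29×10⁻⁵ × sin 40° = 9.37×10⁻⁵ s⁻¹
In the Southern Hemisphere f is negative: f = −9.37×10⁻⁵ s⁻¹.
Component geostrophic relations (x east, y north):
u_g = −(1/(fρ)) ∂P/∂y,  v_g = (1/(fρ)) ∂P/∂x
u_g = −(−2.6×10⁻³)/(−9.37×10⁻⁵ × 1.22) = −22.7 m/s;  v_g = (−0.88×10⁻³)/(−9.37×10⁻⁵ × 1.22) = 7.70 m/s
|V_g| = √(u_g² + v_g²) = 24.0 m/s

24.0 m/s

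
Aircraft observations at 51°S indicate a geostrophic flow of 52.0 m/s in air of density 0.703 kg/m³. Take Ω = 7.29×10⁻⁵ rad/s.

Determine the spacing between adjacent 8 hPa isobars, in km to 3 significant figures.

Coriolis parameter at 51°S:
f = 2Ω sin φ = 2 × 7.29×10⁻⁵ × sin 51° = 1.13×10⁻⁴ s⁻¹
Geostrophic balance rearranged: |∂P/∂n| = f ρ V_g
|∂P/∂n| = 1.13×10⁻⁴ × 0.703 × 52.0 = 4.14×10⁻³ Pa/m
Isobar spacing: Δn = ΔP/|∂P/∂n| = 800 Pa / 4.14×10⁻³ Pa/m = 193140 m ≈ 193 km

193 km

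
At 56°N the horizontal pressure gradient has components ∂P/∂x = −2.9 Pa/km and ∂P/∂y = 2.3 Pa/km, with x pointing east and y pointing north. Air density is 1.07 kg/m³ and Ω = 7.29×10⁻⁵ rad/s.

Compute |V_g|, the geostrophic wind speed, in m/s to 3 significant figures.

28.6 m/s

Coriolis parameter at 56°N:
f = 2Ω sin φ = 2 × 7.29×10⁻⁵ × sin 56° = 1.21×10⁻⁴ s⁻¹
Component geostrophic relations (x east, y north):
u_g = −(1/(fρ)) ∂P/∂y,  v_g = (1/(fρ)) ∂P/∂x
u_g = −(2.3×10⁻³)/(1.21×10⁻⁴ × 1.07) = −17.8 m/s;  v_g = (−2.9×10⁻³)/(1.21×10⁻⁴ × 1.07) = −22.4 m/s
|V_g| = √(u_g² + v_g²) = 28.6 m/s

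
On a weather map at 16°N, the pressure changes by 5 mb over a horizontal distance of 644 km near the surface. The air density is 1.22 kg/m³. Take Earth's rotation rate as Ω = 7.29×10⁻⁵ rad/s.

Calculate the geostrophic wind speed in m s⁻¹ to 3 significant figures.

Coriolis parameter at 16°N:
f = 2Ω sin φ = 2 × 7.29×10⁻⁵ × sin 16° = 4.02×10⁻⁵ s⁻¹
Pressure gradient: |∂P/∂n| = 500 Pa / 644000 m = 7.76×10⁻⁴ Pa/m
Geostrophic balance (pressure-gradient force = Coriolis force):
V_g = (1/(fρ)) |∂P/∂n| = 7.76×10⁻⁴ / (4.02×10⁻⁵ × 1.22) = 15.8 m/s

15.8 m s⁻¹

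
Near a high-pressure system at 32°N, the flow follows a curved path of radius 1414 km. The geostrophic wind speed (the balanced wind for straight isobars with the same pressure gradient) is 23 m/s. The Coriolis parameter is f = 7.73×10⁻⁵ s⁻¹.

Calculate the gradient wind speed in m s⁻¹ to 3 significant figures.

Around a high, pressure-gradient force acts outward with centrifugal, so Coriolis balances both:
fV = (1/ρ)|∂P/∂n| + V²/R  →  V² − fR·V + fR·V_g = 0
With fR = 7.73×10⁻⁵ × 1414×10³ m = 109 m/s:
V = [fR − √((fR)² − 4 fR V_g)]/2 = [109 − √(109² − 4×109×23)]/2 = 32.9 m/s
Supergeostrophic (V > V_g = 23 m/s), as expected around a high.

32.9 m s⁻¹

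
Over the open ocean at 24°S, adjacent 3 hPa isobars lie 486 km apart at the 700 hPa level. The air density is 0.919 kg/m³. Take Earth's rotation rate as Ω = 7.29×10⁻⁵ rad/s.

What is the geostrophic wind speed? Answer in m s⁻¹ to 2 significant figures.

11 m s⁻¹

Coriolis parameter at 24°S:
f = 2Ω sin φ = 2 × 7.29×10⁻⁵ × sin 24° = 5.93×10⁻⁵ s⁻¹
Pressure gradient: |∂P/∂n| = 300 Pa / 486000 m = 6.17×10⁻⁴ Pa/m
Geostrophic balance (pressure-gradient force = Coriolis force):
V_g = (1/(fρ)) |∂P/∂n| = 6.17×10⁻⁴ / (5.93×10⁻⁵ × 0.919) = 11.3 m/s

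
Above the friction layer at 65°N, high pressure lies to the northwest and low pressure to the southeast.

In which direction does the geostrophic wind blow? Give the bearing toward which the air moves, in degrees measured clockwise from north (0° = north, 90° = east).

225°

The pressure-gradient force points toward the southeast (bearing 135°).
Geostrophic balance: in the Northern Hemisphere the Coriolis force deflects motion to the right, so the geostrophic wind blows 90° to the right of the pressure-gradient force (low pressure on the left).
Rotating 135° by 90° clockwise gives 225° — the wind blows toward the southwest.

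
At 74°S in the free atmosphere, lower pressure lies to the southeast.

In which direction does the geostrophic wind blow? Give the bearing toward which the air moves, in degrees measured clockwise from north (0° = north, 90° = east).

The pressure-gradient force points toward the southeast (bearing 135°).
Geostrophic balance: in the Southern Hemisphere the Coriolis force deflects motion to the left, so the geostrophic wind blows 90° to the left of the pressure-gradient force (low pressure on the right).
Rotating 135° by 90° counterclockwise gives 045° — the wind blows toward the northeast.

045°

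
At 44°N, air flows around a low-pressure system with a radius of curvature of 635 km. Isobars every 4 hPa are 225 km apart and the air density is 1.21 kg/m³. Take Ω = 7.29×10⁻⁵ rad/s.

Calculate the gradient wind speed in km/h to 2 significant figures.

Coriolis parameter at 44°N:
f = 2Ω sin φ = 2 × 7.29×10⁻⁵ × sin 44° = 1.01×10⁻⁴ s⁻¹
Pressure gradient: |∂P/∂n| = 400 Pa / 225000 m = 1.78×10⁻³ Pa/m
Geostrophic speed: V_g = |∂P/∂n|/(fρ) = 1.78×10⁻³/(1.01×10⁻⁴ × 1.21) = 14.5 m/s
Around a low, centrifugal force acts outward with Coriolis, so pressure-gradient force balances both:
(1/ρ)|∂P/∂n| = fV + V²/R  →  V² + fR·V − fR·V_g = 0
With fR = 1.01×10⁻⁴ × 635×10³ m = 64.3 m/s:
V = [−fR + √((fR)² + 4 fR V_g)]/2 = [−64.3 + √(64.3² + 4×64.3×14.5)]/2 = 12.2 m/s
Subgeostrophic (V < V_g = 14.5 m/s), as expected around a low.
Converting: 12.2 m/s × 3.6 = 44 km/h

44 km/h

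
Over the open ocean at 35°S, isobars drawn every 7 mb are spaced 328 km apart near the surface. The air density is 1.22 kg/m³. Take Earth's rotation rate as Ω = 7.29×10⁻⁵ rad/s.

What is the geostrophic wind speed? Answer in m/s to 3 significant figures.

20.9 m/s

Coriolis parameter at 35°S:
f = 2Ω sin φ = 2 × 7.29×10⁻⁵ × sin 35° = 8.36×10⁻⁵ s⁻¹
Pressure gradient: |∂P/∂n| = 700 Pa / 328000 m = 2.13×10⁻³ Pa/m
Geostrophic balance (pressure-gradient force = Coriolis force):
V_g = (1/(fρ)) |∂P/∂n| = 2.13×10⁻³ / (8.36×10⁻⁵ × 1.22) = 20.9 m/s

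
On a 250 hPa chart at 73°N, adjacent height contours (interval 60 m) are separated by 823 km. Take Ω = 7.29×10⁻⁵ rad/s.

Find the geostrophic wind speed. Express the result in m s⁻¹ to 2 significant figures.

Coriolis parameter at 73°N:
f = 2Ω sin φ = 2 × 7.29×10⁻⁵ × sin 73° = 1.39×10⁻⁴ s⁻¹
Height gradient: |∂Z/∂n| = 60 m / 823000 m = 7.29×10⁻⁵
On a pressure surface, geostrophic balance gives V_g = (g/f)|∂Z/∂n|:
V_g = 9.81 × 7.29×10⁻⁵ / 1.39×10⁻⁴ = 5.13 m/s

5.1 m s⁻¹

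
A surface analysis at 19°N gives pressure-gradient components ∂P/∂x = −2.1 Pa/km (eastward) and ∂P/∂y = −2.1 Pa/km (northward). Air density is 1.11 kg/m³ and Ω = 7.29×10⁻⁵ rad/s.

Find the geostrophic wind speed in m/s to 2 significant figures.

56 m/s

Coriolis parameter at 19°N:
f = 2Ω sin φ = 2 × 7.29×10⁻⁵ × sin 19° = 4.75×10⁻⁵ s⁻¹
Component geostrophic relations (x east, y north):
u_g = −(1/(fρ)) ∂P/∂y,  v_g = (1/(fρ)) ∂P/∂x
u_g = −(−2.1×10⁻³)/(4.75×10⁻⁵ × 1.11) = 39.9 m/s;  v_g = (−2.1×10⁻³)/(4.75×10⁻⁵ × 1.11) = −39.9 m/s
|V_g| = √(u_g² + v_g²) = 56.4 m/s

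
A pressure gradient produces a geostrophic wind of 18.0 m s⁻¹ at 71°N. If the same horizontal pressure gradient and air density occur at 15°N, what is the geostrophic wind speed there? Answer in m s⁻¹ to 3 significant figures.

With the same pressure gradient and density, V_g ∝ 1/f ∝ 1/sin φ.
V₂ = V₁ · sin φ₁ / sin φ₂ = 18.0 × sin 71° / sin 15°
V₂ = 18.0 × 0.9455/0.2588 = 65.8 m s⁻¹

65.8 m s⁻¹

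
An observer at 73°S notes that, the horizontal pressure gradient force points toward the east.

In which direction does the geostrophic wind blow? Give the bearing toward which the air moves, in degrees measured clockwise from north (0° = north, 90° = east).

000°

The pressure-gradient force points toward the east (bearing 090°).
Geostrophic balance: in the Southern Hemisphere the Coriolis force deflects motion to the left, so the geostrophic wind blows 90° to the left of the pressure-gradient force (low pressure on the right).
Rotating 090° by 90° counterclockwise gives 000° — the wind blows toward the north.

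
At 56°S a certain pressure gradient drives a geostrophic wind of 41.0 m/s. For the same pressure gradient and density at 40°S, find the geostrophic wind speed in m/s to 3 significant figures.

With the same pressure gradient and density, V_g ∝ 1/f ∝ 1/sin φ.
V₂ = V₁ · sin φ₁ / sin φ₂ = 41.0 × sin 56° / sin 40°
V₂ = 41.0 × 0.8290/0.6428 = 52.9 m/s

52.9 m/s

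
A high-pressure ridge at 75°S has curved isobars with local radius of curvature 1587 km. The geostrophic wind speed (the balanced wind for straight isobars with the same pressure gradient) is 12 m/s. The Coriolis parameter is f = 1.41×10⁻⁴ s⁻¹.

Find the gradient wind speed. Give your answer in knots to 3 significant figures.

24.7 knots

Around a high, pressure-gradient force acts outward with centrifugal, so Coriolis balances both:
fV = (1/ρ)|∂P/∂n| + V²/R  →  V² − fR·V + fR·V_g = 0
With fR = 1.41×10⁻⁴ × 1587×10³ m = 224 m/s:
V = [fR − √((fR)² − 4 fR V_g)]/2 = [224 − √(224² − 4×224×12)]/2 = 12.7 m/s
Supergeostrophic (V > V_g = 12 m/s), as expected around a high.
Converting: 12.7 m/s × 1.944 = 24.7 knots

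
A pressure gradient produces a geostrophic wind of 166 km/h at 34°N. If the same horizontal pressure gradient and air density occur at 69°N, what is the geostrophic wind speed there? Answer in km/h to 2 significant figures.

99 km/h

With the same pressure gradient and density, V_g ∝ 1/f ∝ 1/sin φ.
V₂ = V₁ · sin φ₁ / sin φ₂ = 166 × sin 34° / sin 69°
V₂ = 166 × 0.5592/0.9336 = 99 km/h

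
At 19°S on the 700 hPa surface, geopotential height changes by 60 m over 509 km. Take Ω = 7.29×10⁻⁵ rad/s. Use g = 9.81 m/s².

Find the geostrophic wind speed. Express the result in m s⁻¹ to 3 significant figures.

24.4 m s⁻¹

Coriolis parameter at 19°S:
f = 2Ω sin φ = 2 × 7.29×10⁻⁵ × sin 19° = 4.75×10⁻⁵ s⁻¹
Height gradient: |∂Z/∂n| = 60 m / 509000 m = 1.18×10⁻⁴
On a pressure surface, geostrophic balance gives V_g = (g/f)|∂Z/∂n|:
V_g = 9.81 × 1.18×10⁻⁴ / 4.75×10⁻⁵ = 24.4 m/s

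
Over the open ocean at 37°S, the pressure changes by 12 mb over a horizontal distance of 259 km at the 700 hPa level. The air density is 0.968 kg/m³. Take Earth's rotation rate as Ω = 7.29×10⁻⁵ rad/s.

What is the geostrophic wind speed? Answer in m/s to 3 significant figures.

Coriolis parameter at 37°S:
f = 2Ω sin φ = 2 × 7.29×10⁻⁵ × sin 37° = 8.77×10⁻⁵ s⁻¹
Pressure gradient: |∂P/∂n| = 1200 Pa / 259000 m = 4.63×10⁻³ Pa/m
Geostrophic balance (pressure-gradient force = Coriolis force):
V_g = (1/(fρ)) |∂P/∂n| = 4.63×10⁻³ / (8.77×10⁻⁵ × 0.968) = 54.5 m/s

54.5 m/s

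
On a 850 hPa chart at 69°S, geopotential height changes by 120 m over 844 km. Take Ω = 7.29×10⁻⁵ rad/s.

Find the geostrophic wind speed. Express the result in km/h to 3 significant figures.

36.9 km/h

Coriolis parameter at 69°S:
f = 2Ω sin φ = 2 × 7.29×10⁻⁵ × sin 69° = 1.36×10⁻⁴ s⁻¹
Height gradient: |∂Z/∂n| = 120 m / 844000 m = 1.42×10⁻⁴
On a pressure surface, geostrophic balance gives V_g = (g/f)|∂Z/∂n|:
V_g = 9.81 × 1.42×10⁻⁴ / 1.36×10⁻⁴ = 10.2 m/s
Converting: 10.2 m/s × 3.6 = 36.9 km/h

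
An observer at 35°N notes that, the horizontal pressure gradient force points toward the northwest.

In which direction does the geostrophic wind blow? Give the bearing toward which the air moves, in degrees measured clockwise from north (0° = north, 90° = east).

045°

The pressure-gradient force points toward the northwest (bearing 315°).
Geostrophic balance: in the Northern Hemisphere the Coriolis force deflects motion to the right, so the geostrophic wind blows 90° to the right of the pressure-gradient force (low pressure on the left).
Rotating 315° by 90° clockwise gives 045° — the wind blows toward the northeast.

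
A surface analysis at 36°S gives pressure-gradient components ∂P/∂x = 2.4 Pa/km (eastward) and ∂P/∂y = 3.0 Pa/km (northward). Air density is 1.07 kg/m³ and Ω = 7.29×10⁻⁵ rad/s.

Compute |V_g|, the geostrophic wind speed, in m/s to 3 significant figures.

Coriolis parameter at 36°S:
f = 2Ω sin φ = 2 × 7.29×10⁻⁵ × sin 36° = 8.57×10⁻⁵ s⁻¹
In the Southern Hemisphere f is negative: f = −8.57×10⁻⁵ s⁻¹.
Component geostrophic relations (x east, y north):
u_g = −(1/(fρ)) ∂P/∂y,  v_g = (1/(fρ)) ∂P/∂x
u_g = −(3.0×10⁻³)/(−8.57×10⁻⁵ × 1.07) = 32.7 m/s;  v_g = (2.4×10⁻³)/(−8.57×10⁻⁵ × 1.07) = −26.2 m/s
|V_g| = √(u_g² + v_g²) = 41.9 m/s

41.9 m/s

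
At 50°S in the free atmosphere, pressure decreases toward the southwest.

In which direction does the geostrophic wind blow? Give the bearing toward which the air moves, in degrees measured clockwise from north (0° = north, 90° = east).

The pressure-gradient force points toward the southwest (bearing 225°).
Geostrophic balance: in the Southern Hemisphere the Coriolis force deflects motion to the left, so the geostrophic wind blows 90° to the left of the pressure-gradient force (low pressure on the right).
Rotating 225° by 90° counterclockwise gives 135° — the wind blows toward the southeast.

135°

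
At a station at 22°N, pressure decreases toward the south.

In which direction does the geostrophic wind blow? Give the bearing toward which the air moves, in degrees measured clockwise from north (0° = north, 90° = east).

270°

The pressure-gradient force points toward the south (bearing 180°).
Geostrophic balance: in the Northern Hemisphere the Coriolis force deflects motion to the right, so the geostrophic wind blows 90° to the right of the pressure-gradient force (low pressure on the left).
Rotating 180° by 90° clockwise gives 270° — the wind blows toward the west.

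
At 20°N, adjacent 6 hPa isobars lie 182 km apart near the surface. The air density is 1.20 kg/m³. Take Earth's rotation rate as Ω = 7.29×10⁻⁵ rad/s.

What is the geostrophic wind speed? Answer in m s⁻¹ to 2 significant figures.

55 m s⁻¹

Coriolis parameter at 20°N:
f = 2Ω sin φ = 2 × 7.29×10⁻⁵ × sin 20° = 4.99×10⁻⁵ s⁻¹
Pressure gradient: |∂P/∂n| = 600 Pa / 182000 m = 3.30×10⁻³ Pa/m
Geostrophic balance (pressure-gradient force = Coriolis force):
V_g = (1/(fρ)) |∂P/∂n| = 3.30×10⁻³ / (4.99×10⁻⁵ × 1.20) = 55.1 m/s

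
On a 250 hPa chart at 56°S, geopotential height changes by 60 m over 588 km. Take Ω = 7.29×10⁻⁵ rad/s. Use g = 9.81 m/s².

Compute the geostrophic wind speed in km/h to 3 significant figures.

Coriolis parameter at 56°S:
f = 2Ω sin φ = 2 × 7.29×10⁻⁵ × sin 56° = 1.21×10⁻⁴ s⁻¹
Height gradient: |∂Z/∂n| = 60 m / 588000 m = 1.02×10⁻⁴
On a pressure surface, geostrophic balance gives V_g = (g/f)|∂Z/∂n|:
V_g = 9.81 × 1.02×10⁻⁴ / 1.21×10⁻⁴ = 8.28 m/s
Converting: 8.28 m/s × 3.6 = 29.8 km/h

29.8 km/h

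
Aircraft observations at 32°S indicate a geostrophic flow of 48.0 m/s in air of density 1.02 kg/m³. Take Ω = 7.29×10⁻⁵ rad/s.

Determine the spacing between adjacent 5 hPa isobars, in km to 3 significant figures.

132 km

Coriolis parameter at 32°S:
f = 2Ω sin φ = 2 × 7.29×10⁻⁵ × sin 32° = 7.73×10⁻⁵ s⁻¹
Geostrophic balance rearranged: |∂P/∂n| = f ρ V_g
|∂P/∂n| = 7.73×10⁻⁵ × 1.02 × 48.0 = 3.78×10⁻³ Pa/m
Isobar spacing: Δn = ΔP/|∂P/∂n| = 500 Pa / 3.78×10⁻³ Pa/m = 132179 m ≈ 132 km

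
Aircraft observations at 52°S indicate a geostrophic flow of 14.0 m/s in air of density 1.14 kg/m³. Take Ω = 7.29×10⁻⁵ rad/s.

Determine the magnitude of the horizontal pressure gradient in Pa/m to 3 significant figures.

Coriolis parameter at 52°S:
f = 2Ω sin φ = 2 × 7.29×10⁻⁵ × sin 52° = 1.15×10⁻⁴ s⁻¹
Geostrophic balance rearranged: |∂P/∂n| = f ρ V_g
|∂P/∂n| = 1.15×10⁻⁴ × 1.14 × 14.0 = 1.83×10⁻³ Pa/m

1.83×10⁻³ Pa/m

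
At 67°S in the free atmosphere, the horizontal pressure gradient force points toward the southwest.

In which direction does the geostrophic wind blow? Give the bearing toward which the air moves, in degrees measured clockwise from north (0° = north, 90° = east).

135°

The pressure-gradient force points toward the southwest (bearing 225°).
Geostrophic balance: in the Southern Hemisphere the Coriolis force deflects motion to the left, so the geostrophic wind blows 90° to the left of the pressure-gradient force (low pressure on the right).
Rotating 225° by 90° counterclockwise gives 135° — the wind blows toward the southeast.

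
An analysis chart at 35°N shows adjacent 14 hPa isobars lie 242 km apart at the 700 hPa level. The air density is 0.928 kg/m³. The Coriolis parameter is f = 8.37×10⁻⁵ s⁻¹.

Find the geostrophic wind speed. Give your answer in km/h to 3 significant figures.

268 km/h

Pressure gradient: |∂P/∂n| = 1400 Pa / 242000 m = 5.79×10⁻³ Pa/m
Geostrophic balance (pressure-gradient force = Coriolis force):
V_g = (1/(fρ)) |∂P/∂n| = 5.79×10⁻³ / (8.37×10⁻⁵ × 0.928) = 74.5 m/s
Converting: 74.5 m/s × 3.6 = 268 km/h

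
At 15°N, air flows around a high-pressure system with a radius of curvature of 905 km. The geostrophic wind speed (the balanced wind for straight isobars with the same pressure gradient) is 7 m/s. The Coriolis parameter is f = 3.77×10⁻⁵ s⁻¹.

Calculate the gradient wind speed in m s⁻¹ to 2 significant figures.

Around a high, pressure-gradient force acts outward with centrifugal, so Coriolis balances both:
fV = (1/ρ)|∂P/∂n| + V²/R  →  V² − fR·V + fR·V_g = 0
With fR = 3.77×10⁻⁵ × 905×10³ m = 34.1 m/s:
V = [fR − √((fR)² − 4 fR V_g)]/2 = [34.1 − √(34.1² − 4×34.1×7)]/2 = 9.84 m/s
Supergeostrophic (V > V_g = 7 m/s), as expected around a high.

9.8 m s⁻¹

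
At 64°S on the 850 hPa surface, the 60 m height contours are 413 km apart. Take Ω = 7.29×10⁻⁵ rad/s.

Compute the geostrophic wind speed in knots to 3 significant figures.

Coriolis parameter at 64°S:
f = 2Ω sin φ = 2 × 7.29×10⁻⁵ × sin 64° = 1.31×10⁻⁴ s⁻¹
Height gradient: |∂Z/∂n| = 60 m / 413000 m = 1.45×10⁻⁴
On a pressure surface, geostrophic balance gives V_g = (g/f)|∂Z/∂n|:
V_g = 9.81 × 1.45×10⁻⁴ / 1.31×10⁻⁴ = 10.9 m/s
Converting: 10.9 m/s × 1.944 = 21.1 knots

21.1 knots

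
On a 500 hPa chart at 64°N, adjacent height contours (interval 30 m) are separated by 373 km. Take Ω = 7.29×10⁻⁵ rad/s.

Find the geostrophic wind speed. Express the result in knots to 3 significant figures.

11.7 knots

Coriolis parameter at 64°N:
f = 2Ω sin φ = 2 × 7.29×10⁻⁵ × sin 64° = 1.31×10⁻⁴ s⁻¹
Height gradient: |∂Z/∂n| = 30 m / 373000 m = 8.04×10⁻⁵
On a pressure surface, geostrophic balance gives V_g = (g/f)|∂Z/∂n|:
V_g = 9.81 × 8.04×10⁻⁵ / 1.31×10⁻⁴ = 6.02 m/s
Converting: 6.02 m/s × 1.944 = 11.7 knots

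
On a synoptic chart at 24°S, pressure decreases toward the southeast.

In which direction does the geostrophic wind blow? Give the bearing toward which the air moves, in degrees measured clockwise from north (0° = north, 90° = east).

The pressure-gradient force points toward the southeast (bearing 135°).
Geostrophic balance: in the Southern Hemisphere the Coriolis force deflects motion to the left, so the geostrophic wind blows 90° to the left of the pressure-gradient force (low pressure on the right).
Rotating 135° by 90° counterclockwise gives 045° — the wind blows toward the northeast.

045°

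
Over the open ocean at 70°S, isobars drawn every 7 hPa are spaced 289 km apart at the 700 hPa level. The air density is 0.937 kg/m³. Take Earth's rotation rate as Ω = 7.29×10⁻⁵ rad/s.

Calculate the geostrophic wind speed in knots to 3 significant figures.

36.7 knots

Coriolis parameter at 70°S:
f = 2Ω sin φ = 2 × 7.29×10⁻⁵ × sin 70° = 1.37×10⁻⁴ s⁻¹
Pressure gradient: |∂P/∂n| = 700 Pa / 289000 m = 2.42×10⁻³ Pa/m
Geostrophic balance (pressure-gradient force = Coriolis force):
V_g = (1/(fρ)) |∂P/∂n| = 2.42×10⁻³ / (1.37×10⁻⁴ × 0.937) = 18.9 m/s
Converting: 18.9 m/s × 1.944 = 36.7 knots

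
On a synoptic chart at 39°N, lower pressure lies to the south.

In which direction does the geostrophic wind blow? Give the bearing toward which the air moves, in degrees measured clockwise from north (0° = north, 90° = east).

270°

The pressure-gradient force points toward the south (bearing 180°).
Geostrophic balance: in the Northern Hemisphere the Coriolis force deflects motion to the right, so the geostrophic wind blows 90° to the right of the pressure-gradient force (low pressure on the left).
Rotating 180° by 90° clockwise gives 270° — the wind blows toward the west.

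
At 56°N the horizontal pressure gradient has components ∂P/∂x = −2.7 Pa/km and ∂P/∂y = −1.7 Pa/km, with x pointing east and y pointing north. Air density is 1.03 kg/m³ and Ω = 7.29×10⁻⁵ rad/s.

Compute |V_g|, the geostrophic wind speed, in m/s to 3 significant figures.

Coriolis parameter at 56°N:
f = 2Ω sin φ = 2 × 7.29×10⁻⁵ × sin 56° = 1.21×10⁻⁴ s⁻¹
Component geostrophic relations (x east, y north):
u_g = −(1/(fρ)) ∂P/∂y,  v_g = (1/(fρ)) ∂P/∂x
u_g = −(−1.7×10⁻³)/(1.21×10⁻⁴ × 1.03) = 13.7 m/s;  v_g = (−2.7×10⁻³)/(1.21×10⁻⁴ × 1.03) = −21.7 m/s
|V_g| = √(u_g² + v_g²) = 25.6 m/s

25.6 m/s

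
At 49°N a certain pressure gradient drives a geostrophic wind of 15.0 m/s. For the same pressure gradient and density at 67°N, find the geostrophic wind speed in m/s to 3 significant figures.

With the same pressure gradient and density, V_g ∝ 1/f ∝ 1/sin φ.
V₂ = V₁ · sin φ₁ / sin φ₂ = 15.0 × sin 49° / sin 67°
V₂ = 15.0 × 0.7547/0.9205 = 12.3 m/s

12.3 m/s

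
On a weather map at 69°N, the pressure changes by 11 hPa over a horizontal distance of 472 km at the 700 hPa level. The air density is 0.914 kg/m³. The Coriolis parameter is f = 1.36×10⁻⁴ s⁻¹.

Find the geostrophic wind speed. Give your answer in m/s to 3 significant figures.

18.7 m/s

Pressure gradient: |∂P/∂n| = 1100 Pa / 472000 m = 2.33×10⁻³ Pa/m
Geostrophic balance (pressure-gradient force = Coriolis force):
V_g = (1/(fρ)) |∂P/∂n| = 2.33×10⁻³ / (1.36×10⁻⁴ × 0.914) = 18.7 m/s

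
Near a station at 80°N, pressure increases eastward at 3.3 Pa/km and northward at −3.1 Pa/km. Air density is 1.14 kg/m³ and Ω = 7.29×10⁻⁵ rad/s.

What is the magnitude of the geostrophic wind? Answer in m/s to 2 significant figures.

28 m/s

Coriolis parameter at 80°N:
f = 2Ω sin φ = 2 × 7.29×10⁻⁵ × sin 80° = 1.44×10⁻⁴ s⁻¹
Component geostrophic relations (x east, y north):
u_g = −(1/(fρ)) ∂P/∂y,  v_g = (1/(fρ)) ∂P/∂x
u_g = −(−3.1×10⁻³)/(1.44×10⁻⁴ × 1.14) = 18.9 m/s;  v_g = (3.3×10⁻³)/(1.44×10⁻⁴ × 1.14) = 20.2 m/s
|V_g| = √(u_g² + v_g²) = 27.7 m/s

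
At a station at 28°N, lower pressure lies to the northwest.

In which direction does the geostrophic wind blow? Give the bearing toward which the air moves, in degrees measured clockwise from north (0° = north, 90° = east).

045°

The pressure-gradient force points toward the northwest (bearing 315°).
Geostrophic balance: in the Northern Hemisphere the Coriolis force deflects motion to the right, so the geostrophic wind blows 90° to the right of the pressure-gradient force (low pressure on the left).
Rotating 315° by 90° clockwise gives 045° — the wind blows toward the northeast.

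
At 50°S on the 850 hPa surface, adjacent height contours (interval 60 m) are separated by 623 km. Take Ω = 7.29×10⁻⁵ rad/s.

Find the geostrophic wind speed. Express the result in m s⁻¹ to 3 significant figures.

8.46 m s⁻¹

Coriolis parameter at 50°S:
f = 2Ω sin φ = 2 × 7.29×10⁻⁵ × sin 50° = 1.12×10⁻⁴ s⁻¹
Height gradient: |∂Z/∂n| = 60 m / 623000 m = 9.63×10⁻⁵
On a pressure surface, geostrophic balance gives V_g = (g/f)|∂Z/∂n|:
V_g = 9.81 × 9.63×10⁻⁵ / 1.12×10⁻⁴ = 8.46 m/s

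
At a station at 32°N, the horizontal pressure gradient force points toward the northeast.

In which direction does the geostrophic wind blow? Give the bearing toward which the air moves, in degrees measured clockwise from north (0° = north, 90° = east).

The pressure-gradient force points toward the northeast (bearing 045°).
Geostrophic balance: in the Northern Hemisphere the Coriolis force deflects motion to the right, so the geostrophic wind blows 90° to the right of the pressure-gradient force (low pressure on the left).
Rotating 045° by 90° clockwise gives 135° — the wind blows toward the southeast.

135°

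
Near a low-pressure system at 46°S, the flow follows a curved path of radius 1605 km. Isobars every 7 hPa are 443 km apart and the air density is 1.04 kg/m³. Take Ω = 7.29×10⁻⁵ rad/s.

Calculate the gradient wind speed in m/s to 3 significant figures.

13.4 m/s

Coriolis parameter at 46°S:
f = 2Ω sin φ = 2 × 7.29×10⁻⁵ × sin 46° = 1.05×10⁻⁴ s⁻¹
Pressure gradient: |∂P/∂n| = 700 Pa / 443000 m = 1.58×10⁻³ Pa/m
Geostrophic speed: V_g = |∂P/∂n|/(fρ) = 1.58×10⁻³/(1.05×10⁻⁴ × 1.04) = 14.5 m/s
Around a low, centrifugal force acts outward with Coriolis, so pressure-gradient force balances both:
(1/ρ)|∂P/∂n| = fV + V²/R  →  V² + fR·V − fR·V_g = 0
With fR = 1.05×10⁻⁴ × 1605×10³ m = 168 m/s:
V = [−fR + √((fR)² + 4 fR V_g)]/2 = [−168 + √(168² + 4×168×14.5)]/2 = 13.4 m/s
Subgeostrophic (V < V_g = 14.5 m/s), as expected around a low.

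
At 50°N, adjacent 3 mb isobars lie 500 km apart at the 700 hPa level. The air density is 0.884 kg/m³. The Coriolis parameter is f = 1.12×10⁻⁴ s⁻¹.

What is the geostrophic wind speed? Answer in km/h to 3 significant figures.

Pressure gradient: |∂P/∂n| = 300 Pa / 500000 m = 6.00×10⁻⁴ Pa/m
Geostrophic balance (pressure-gradient force = Coriolis force):
V_g = (1/(fρ)) |∂P/∂n| = 6.00×10⁻⁴ / (1.12×10⁻⁴ × 0.884) = 6.06 m/s
Converting: 6.06 m/s × 3.6 = 21.8 km/h

21.8 km/h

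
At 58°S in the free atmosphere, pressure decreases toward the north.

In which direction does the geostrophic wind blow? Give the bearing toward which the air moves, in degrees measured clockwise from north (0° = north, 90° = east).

The pressure-gradient force points toward the north (bearing 000°).
Geostrophic balance: in the Southern Hemisphere the Coriolis force deflects motion to the left, so the geostrophic wind blows 90° to the left of the pressure-gradient force (low pressure on the right).
Rotating 000° by 90° counterclockwise gives 270° — the wind blows toward the west.

270°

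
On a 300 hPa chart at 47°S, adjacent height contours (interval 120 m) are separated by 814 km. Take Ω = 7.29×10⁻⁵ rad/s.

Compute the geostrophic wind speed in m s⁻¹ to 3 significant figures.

13.6 m s⁻¹

Coriolis parameter at 47°S:
f = 2Ω sin φ = 2 × 7.29×10⁻⁵ × sin 47° = 1.07×10⁻⁴ s⁻¹
Height gradient: |∂Z/∂n| = 120 m / 814000 m = 1.47×10⁻⁴
On a pressure surface, geostrophic balance gives V_g = (g/f)|∂Z/∂n|:
V_g = 9.81 × 1.47×10⁻⁴ / 1.07×10⁻⁴ = 13.6 m/s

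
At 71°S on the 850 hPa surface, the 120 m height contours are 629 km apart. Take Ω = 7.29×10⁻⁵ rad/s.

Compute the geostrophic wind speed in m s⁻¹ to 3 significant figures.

13.6 m s⁻¹

Coriolis parameter at 71°S:
f = 2Ω sin φ = 2 × 7.29×10⁻⁵ × sin 71° = 1.38×10⁻⁴ s⁻¹
Height gradient: |∂Z/∂n| = 120 m / 629000 m = 1.91×10⁻⁴
On a pressure surface, geostrophic balance gives V_g = (g/f)|∂Z/∂n|:
V_g = 9.81 × 1.91×10⁻⁴ / 1.38×10⁻⁴ = 13.6 m/s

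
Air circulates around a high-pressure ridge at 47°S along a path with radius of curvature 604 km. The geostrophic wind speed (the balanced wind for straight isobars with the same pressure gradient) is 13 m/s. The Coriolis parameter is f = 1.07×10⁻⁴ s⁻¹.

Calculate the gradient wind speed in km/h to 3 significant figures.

Around a high, pressure-gradient force acts outward with centrifugal, so Coriolis balances both:
fV = (1/ρ)|∂P/∂n| + V²/R  →  V² − fR·V + fR·V_g = 0
With fR = 1.07×10⁻⁴ × 604×10³ m = 64.6 m/s:
V = [fR − √((fR)² − 4 fR V_g)]/2 = [64.6 − √(64.6² − 4×64.6×13)]/2 = 18 m/s
Supergeostrophic (V > V_g = 13 m/s), as expected around a high.
Converting: 18 m/s × 3.6 = 64.9 km/h

64.9 km/h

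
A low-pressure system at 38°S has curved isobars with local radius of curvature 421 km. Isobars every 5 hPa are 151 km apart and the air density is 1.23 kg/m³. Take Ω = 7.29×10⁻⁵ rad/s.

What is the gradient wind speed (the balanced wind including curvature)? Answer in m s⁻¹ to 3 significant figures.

19.7 m s⁻¹

Coriolis parameter at 38°S:
f = 2Ω sin φ = 2 × 7.29×10⁻⁵ × sin 38° = 8.98×10⁻⁵ s⁻¹
Pressure gradient: |∂P/∂n| = 500 Pa / 151000 m = 3.31×10⁻³ Pa/m
Geostrophic speed: V_g = |∂P/∂n|/(fρ) = 3.31×10⁻³/(8.98×10⁻⁵ × 1.23) = 30.0 m/s
Around a low, centrifugal force acts outward with Coriolis, so pressure-gradient force balances both:
(1/ρ)|∂P/∂n| = fV + V²/R  →  V² + fR·V − fR·V_g = 0
With fR = 8.98×10⁻⁵ × 421×10³ m = 37.8 m/s:
V = [−fR + √((fR)² + 4 fR V_g)]/2 = [−37.8 + √(37.8² + 4×37.8×30)]/2 = 19.7 m/s
Subgeostrophic (V < V_g = 30 m/s), as expected around a low.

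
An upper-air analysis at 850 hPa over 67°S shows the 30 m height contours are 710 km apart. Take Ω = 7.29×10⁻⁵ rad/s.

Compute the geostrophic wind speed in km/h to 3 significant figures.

11.1 km/h

Coriolis parameter at 67°S:
f = 2Ω sin φ = 2 × 7.29×10⁻⁵ × sin 67° = 1.34×10⁻⁴ s⁻¹
Height gradient: |∂Z/∂n| = 30 m / 710000 m = 4.23×10⁻⁵
On a pressure surface, geostrophic balance gives V_g = (g/f)|∂Z/∂n|:
V_g = 9.81 × 4.23×10⁻⁵ / 1.34×10⁻⁴ = 3.09 m/s
Converting: 3.09 m/s × 3.6 = 11.1 km/h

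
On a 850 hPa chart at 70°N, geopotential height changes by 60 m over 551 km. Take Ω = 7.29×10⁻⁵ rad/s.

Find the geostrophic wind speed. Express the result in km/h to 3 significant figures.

28.1 km/h

Coriolis parameter at 70°N:
f = 2Ω sin φ = 2 × 7.29×10⁻⁵ × sin 70° = 1.37×10⁻⁴ s⁻¹
Height gradient: |∂Z/∂n| = 60 m / 551000 m = 1.09×10⁻⁴
On a pressure surface, geostrophic balance gives V_g = (g/f)|∂Z/∂n|:
V_g = 9.81 × 1.09×10⁻⁴ / 1.37×10⁻⁴ = 7.80 m/s
Converting: 7.80 m/s × 3.6 = 28.1 km/h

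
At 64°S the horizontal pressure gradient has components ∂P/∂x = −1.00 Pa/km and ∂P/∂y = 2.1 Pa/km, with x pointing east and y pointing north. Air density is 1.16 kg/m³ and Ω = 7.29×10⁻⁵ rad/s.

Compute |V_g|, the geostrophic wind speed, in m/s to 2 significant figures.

Coriolis parameter at 64°S:
f = 2Ω sin φ = 2 × 7.29×10⁻⁵ × sin 64° = 1.31×10⁻⁴ s⁻¹
In the Southern Hemisphere f is negative: f = −1.31×10⁻⁴ s⁻¹.
Component geostrophic relations (x east, y north):
u_g = −(1/(fρ)) ∂P/∂y,  v_g = (1/(fρ)) ∂P/∂x
u_g = −(2.1×10⁻³)/(−1.31×10⁻⁴ × 1.16) = 13.8 m/s;  v_g = (−1.00×10⁻³)/(−1.31×10⁻⁴ × 1.16) = 6.58 m/s
|V_g| = √(u_g² + v_g²) = 15.3 m/s

15 m/s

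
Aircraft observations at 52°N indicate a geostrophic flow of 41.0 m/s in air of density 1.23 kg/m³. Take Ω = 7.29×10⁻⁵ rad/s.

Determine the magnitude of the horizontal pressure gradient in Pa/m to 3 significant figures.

5.79×10⁻³ Pa/m

Coriolis parameter at 52°N:
f = 2Ω sin φ = 2 × 7.29×10⁻⁵ × sin 52° = 1.15×10⁻⁴ s⁻¹
Geostrophic balance rearranged: |∂P/∂n| = f ρ V_g
|∂P/∂n| = 1.15×10⁻⁴ × 1.23 × 41.0 = 5.79×10⁻³ Pa/m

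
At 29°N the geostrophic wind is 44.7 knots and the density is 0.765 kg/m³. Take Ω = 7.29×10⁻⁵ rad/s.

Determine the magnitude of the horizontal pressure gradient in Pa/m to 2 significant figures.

1.2×10⁻³ Pa/m

Coriolis parameter at 29°N:
f = 2Ω sin φ = 2 × 7.29×10⁻⁵ × sin 29° = 7.07×10⁻⁵ s⁻¹
Wind speed in SI: 44.7 knots = 23.0 m/s
Geostrophic balance rearranged: |∂P/∂n| = f ρ V_g
|∂P/∂n| = 7.07×10⁻⁵ × 0.765 × 23.0 = 1.24×10⁻³ Pa/m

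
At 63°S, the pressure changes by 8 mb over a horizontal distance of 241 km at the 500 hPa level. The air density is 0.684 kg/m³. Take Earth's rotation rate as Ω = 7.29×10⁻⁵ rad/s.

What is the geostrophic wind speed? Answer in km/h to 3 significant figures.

134 km/h

Coriolis parameter at 63°S:
f = 2Ω sin φ = 2 × 7.29×10⁻⁵ × sin 63° = 1.30×10⁻⁴ s⁻¹
Pressure gradient: |∂P/∂n| = 800 Pa / 241000 m = 3.32×10⁻³ Pa/m
Geostrophic balance (pressure-gradient force = Coriolis force):
V_g = (1/(fρ)) |∂P/∂n| = 3.32×10⁻³ / (1.30×10⁻⁴ × 0.684) = 37.4 m/s
Converting: 37.4 m/s × 3.6 = 134 km/h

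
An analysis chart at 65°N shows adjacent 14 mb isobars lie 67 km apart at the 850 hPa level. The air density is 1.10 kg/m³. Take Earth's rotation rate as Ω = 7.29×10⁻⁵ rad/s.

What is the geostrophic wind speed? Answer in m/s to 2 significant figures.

Coriolis parameter at 65°N:
f = 2Ω sin φ = 2 × 7.29×10⁻⁵ × sin 65° = 1.32×10⁻⁴ s⁻¹
Pressure gradient: |∂P/∂n| = 1400 Pa / 67000 m = 2.09×10⁻² Pa/m
Geostrophic balance (pressure-gradient force = Coriolis force):
V_g = (1/(fρ)) |∂P/∂n| = 2.09×10⁻² / (1.32×10⁻⁴ × 1.10) = 144 m/s

140 m/s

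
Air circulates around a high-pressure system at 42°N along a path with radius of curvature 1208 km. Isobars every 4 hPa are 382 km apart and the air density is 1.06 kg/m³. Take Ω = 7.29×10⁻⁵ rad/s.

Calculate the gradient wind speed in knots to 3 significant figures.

21.7 knots

Coriolis parameter at 42°N:
f = 2Ω sin φ = 2 × 7.29×10⁻⁵ × sin 42° = 9.76×10⁻⁵ s⁻¹
Pressure gradient: |∂P/∂n| = 400 Pa / 382000 m = 1.05×10⁻³ Pa/m
Geostrophic speed: V_g = |∂P/∂n|/(fρ) = 1.05×10⁻³/(9.76×10⁻⁵ × 1.06) = 10.1 m/s
Around a high, pressure-gradient force acts outward with centrifugal, so Coriolis balances both:
fV = (1/ρ)|∂P/∂n| + V²/R  →  V² − fR·V + fR·V_g = 0
With fR = 9.76×10⁻⁵ × 1208×10³ m = 118 m/s:
V = [fR − √((fR)² − 4 fR V_g)]/2 = [118 − √(118² − 4×118×10.1)]/2 = 11.2 m/s
Supergeostrophic (V > V_g = 10.1 m/s), as expected around a high.
Converting: 11.2 m/s × 1.944 = 21.7 knots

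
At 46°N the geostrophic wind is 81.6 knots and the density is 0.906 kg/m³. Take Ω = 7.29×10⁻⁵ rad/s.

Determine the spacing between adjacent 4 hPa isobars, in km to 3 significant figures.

100 km

Coriolis parameter at 46°N:
f = 2Ω sin φ = 2 × 7.29×10⁻⁵ × sin 46° = 1.05×10⁻⁴ s⁻¹
Wind speed in SI: 81.6 knots = 42.0 m/s
Geostrophic balance rearranged: |∂P/∂n| = f ρ V_g
|∂P/∂n| = 1.05×10⁻⁴ × 0.906 × 42.0 = 3.99×10⁻³ Pa/m
Isobar spacing: Δn = ΔP/|∂P/∂n| = 400 Pa / 3.99×10⁻³ Pa/m = 100279 m ≈ 100 km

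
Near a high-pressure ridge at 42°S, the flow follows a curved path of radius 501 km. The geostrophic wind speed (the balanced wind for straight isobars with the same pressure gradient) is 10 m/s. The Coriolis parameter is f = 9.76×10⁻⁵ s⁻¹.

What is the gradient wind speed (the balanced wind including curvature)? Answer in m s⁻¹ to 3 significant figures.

14.0 m s⁻¹

Around a high, pressure-gradient force acts outward with centrifugal, so Coriolis balances both:
fV = (1/ρ)|∂P/∂n| + V²/R  →  V² − fR·V + fR·V_g = 0
With fR = 9.76×10⁻⁵ × 501×10³ m = 48.9 m/s:
V = [fR − √((fR)² − 4 fR V_g)]/2 = [48.9 − √(48.9² − 4×48.9×10)]/2 = 14 m/s
Supergeostrophic (V > V_g = 10 m/s), as expected around a high.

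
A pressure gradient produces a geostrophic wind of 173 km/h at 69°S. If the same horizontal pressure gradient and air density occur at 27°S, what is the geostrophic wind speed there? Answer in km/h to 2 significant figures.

360 km/h

With the same pressure gradient and density, V_g ∝ 1/f ∝ 1/sin φ.
V₂ = V₁ · sin φ₁ / sin φ₂ = 173 × sin 69° / sin 27°
V₂ = 173 × 0.9336/0.4540 = 360 km/h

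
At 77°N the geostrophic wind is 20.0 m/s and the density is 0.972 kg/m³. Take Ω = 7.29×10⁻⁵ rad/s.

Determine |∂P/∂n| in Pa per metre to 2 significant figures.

2.8×10⁻³ Pa/m

Coriolis parameter at 77°N:
f = 2Ω sin φ = 2 × 7.29×10⁻⁵ × sin 77° = 1.42×10⁻⁴ s⁻¹
Geostrophic balance rearranged: |∂P/∂n| = f ρ V_g
|∂P/∂n| = 1.42×10⁻⁴ × 0.972 × 20.0 = 2.76×10⁻³ Pa/m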